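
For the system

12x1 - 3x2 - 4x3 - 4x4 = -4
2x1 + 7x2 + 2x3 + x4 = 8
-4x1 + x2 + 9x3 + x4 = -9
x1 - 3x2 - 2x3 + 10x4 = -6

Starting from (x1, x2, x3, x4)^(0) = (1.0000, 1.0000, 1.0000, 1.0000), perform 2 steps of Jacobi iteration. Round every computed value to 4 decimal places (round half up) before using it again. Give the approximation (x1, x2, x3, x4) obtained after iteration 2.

Iteration 1:
  x1 = (-4 - (-3)·1.0000 - (-4)·1.0000 - (-4)·1.0000) / (12) = 0.5833
  x2 = (8 - (2)·1.0000 - (2)·1.0000 - (1)·1.0000) / (7) = 0.4286
  x3 = (-9 - (-4)·1.0000 - (1)·1.0000 - (1)·1.0000) / (9) = -0.7778
  x4 = (-6 - (1)·1.0000 - (-3)·1.0000 - (-2)·1.0000) / (10) = -0.2000
Iteration 2:
  x1 = (-4 - (-3)·0.4286 - (-4)·-0.7778 - (-4)·-0.2000) / (12) = -0.5521
  x2 = (8 - (2)·0.5833 - (2)·-0.7778 - (1)·-0.2000) / (7) = 1.2270
  x3 = (-9 - (-4)·0.5833 - (1)·0.4286 - (1)·-0.2000) / (9) = -0.7662
  x4 = (-6 - (1)·0.5833 - (-3)·0.4286 - (-2)·-0.7778) / (10) = -0.6853

(-0.5521, 1.2270, -0.7662, -0.6853)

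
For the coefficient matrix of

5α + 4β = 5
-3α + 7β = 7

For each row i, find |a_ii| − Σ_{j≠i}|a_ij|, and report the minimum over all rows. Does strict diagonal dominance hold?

row 1: |5| − (4) = 1
row 2: |7| − (3) = 4
minimum over rows = 1 → strictly diagonally dominant (convergence guaranteed)

1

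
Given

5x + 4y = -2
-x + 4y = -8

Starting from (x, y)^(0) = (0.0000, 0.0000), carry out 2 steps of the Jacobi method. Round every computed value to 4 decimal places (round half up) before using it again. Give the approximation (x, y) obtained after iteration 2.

(1.2000, -2.1000)

Iteration 1:
  x = (-2 - (4)·0.0000) / (5) = -0.4000
  y = (-8 - (-1)·0.0000) / (4) = -2.0000
Iteration 2:
  x = (-2 - (4)·-2.0000) / (5) = 1.2000
  y = (-8 - (-1)·-0.4000) / (4) = -2.1000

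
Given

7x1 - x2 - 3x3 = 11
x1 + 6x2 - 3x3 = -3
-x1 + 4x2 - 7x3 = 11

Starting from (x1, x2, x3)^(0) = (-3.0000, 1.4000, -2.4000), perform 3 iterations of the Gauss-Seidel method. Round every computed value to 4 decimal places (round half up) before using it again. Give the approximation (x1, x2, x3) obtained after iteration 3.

(0.1585, -1.8608, -2.6574)

Iteration 1:
  x1 = (11 - (-1)·1.4000 - (-3)·-2.4000) / (7) = 0.7429
  x2 = (-3 - (1)·0.7429 - (-3)·-2.4000) / (6) = -1.8238
  x3 = (11 - (-1)·0.7429 - (4)·-1.8238) / (-7) = -2.7197
Iteration 2:
  x1 = (11 - (-1)·-1.8238 - (-3)·-2.7197) / (7) = 0.1453
  x2 = (-3 - (1)·0.1453 - (-3)·-2.7197) / (6) = -1.8841
  x3 = (11 - (-1)·0.1453 - (4)·-1.8841) / (-7) = -2.6688
Iteration 3:
  x1 = (11 - (-1)·-1.8841 - (-3)·-2.6688) / (7) = 0.1585
  x2 = (-3 - (1)·0.1585 - (-3)·-2.6688) / (6) = -1.8608
  x3 = (11 - (-1)·0.1585 - (4)·-1.8608) / (-7) = -2.6574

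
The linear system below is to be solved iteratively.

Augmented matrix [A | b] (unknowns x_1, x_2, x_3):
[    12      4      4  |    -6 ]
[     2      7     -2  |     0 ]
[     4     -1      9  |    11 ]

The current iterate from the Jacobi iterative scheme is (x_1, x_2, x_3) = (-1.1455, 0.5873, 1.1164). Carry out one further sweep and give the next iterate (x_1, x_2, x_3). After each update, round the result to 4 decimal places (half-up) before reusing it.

(-1.0679, 0.6463, 1.7966)

One sweep:
  x_1 = (-6 - (4)·0.5873 - (4)·1.1164) / (12) = -1.0679
  x_2 = (0 - (2)·-1.1455 - (-2)·1.1164) / (7) = 0.6463
  x_3 = (11 - (4)·-1.1455 - (-1)·0.5873) / (9) = 1.7966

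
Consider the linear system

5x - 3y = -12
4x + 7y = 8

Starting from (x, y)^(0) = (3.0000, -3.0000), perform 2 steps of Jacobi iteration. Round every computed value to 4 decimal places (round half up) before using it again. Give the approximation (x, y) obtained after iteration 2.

(-2.7428, 3.5429)

Iteration 1:
  x = (-12 - (-3)·-3.0000) / (5) = -4.2000
  y = (8 - (4)·3.0000) / (7) = -0.5714
Iteration 2:
  x = (-12 - (-3)·-0.5714) / (5) = -2.7428
  y = (8 - (4)·-4.2000) / (7) = 3.5429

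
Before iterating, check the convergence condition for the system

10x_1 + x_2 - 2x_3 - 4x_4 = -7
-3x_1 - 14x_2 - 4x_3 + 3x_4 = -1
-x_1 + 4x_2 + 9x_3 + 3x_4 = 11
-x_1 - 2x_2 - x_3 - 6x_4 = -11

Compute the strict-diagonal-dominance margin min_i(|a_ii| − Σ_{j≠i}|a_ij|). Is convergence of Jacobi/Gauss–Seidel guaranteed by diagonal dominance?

1

row 1: |10| − (1+2+4) = 3
row 2: |-14| − (3+4+3) = 4
row 3: |9| − (1+4+3) = 1
row 4: |-6| − (1+2+1) = 2
minimum over rows = 1 → strictly diagonally dominant (convergence guaranteed)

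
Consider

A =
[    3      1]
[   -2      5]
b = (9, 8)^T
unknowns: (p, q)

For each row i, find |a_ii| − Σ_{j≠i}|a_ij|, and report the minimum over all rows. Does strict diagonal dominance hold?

2

row 1: |3| − (1) = 2
row 2: |5| − (2) = 3
minimum over rows = 2 → strictly diagonally dominant (convergence guaranteed)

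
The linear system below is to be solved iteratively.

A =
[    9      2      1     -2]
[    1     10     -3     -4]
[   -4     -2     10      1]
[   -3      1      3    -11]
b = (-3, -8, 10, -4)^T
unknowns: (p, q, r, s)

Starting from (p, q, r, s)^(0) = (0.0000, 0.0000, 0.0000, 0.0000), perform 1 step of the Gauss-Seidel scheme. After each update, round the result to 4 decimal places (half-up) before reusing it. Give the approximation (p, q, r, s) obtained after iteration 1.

Iteration 1:
  p = (-3 - (2)·0.0000 - (1)·0.0000 - (-2)·0.0000) / (9) = -0.3333
  q = (-8 - (1)·-0.3333 - (-3)·0.0000 - (-4)·0.0000) / (10) = -0.7667
  r = (10 - (-4)·-0.3333 - (-2)·-0.7667 - (1)·0.0000) / (10) = 0.7133
  s = (-4 - (-3)·-0.3333 - (1)·-0.7667 - (3)·0.7133) / (-11) = 0.5794

(-0.3333, -0.7667, 0.7133, 0.5794)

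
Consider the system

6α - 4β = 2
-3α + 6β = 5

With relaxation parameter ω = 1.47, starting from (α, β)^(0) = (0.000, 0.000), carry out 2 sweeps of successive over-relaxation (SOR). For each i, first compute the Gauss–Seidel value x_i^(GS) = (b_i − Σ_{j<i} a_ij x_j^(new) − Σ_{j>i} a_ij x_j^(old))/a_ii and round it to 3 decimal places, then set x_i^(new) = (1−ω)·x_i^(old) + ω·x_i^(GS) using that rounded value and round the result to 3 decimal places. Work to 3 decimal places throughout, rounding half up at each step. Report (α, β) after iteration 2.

Iteration 1:
  α: GS value = (2 - (-4)·0.000) / (6) = 0.333;  α ← (1−ω)·0.000 + ω·0.333 = 0.490
  β: GS value = (5 - (-3)·0.490) / (6) = 1.078;  β ← (1−ω)·0.000 + ω·1.078 = 1.585
Iteration 2:
  α: GS value = (2 - (-4)·1.585) / (6) = 1.390;  α ← (1−ω)·0.490 + ω·1.390 = 1.813
  β: GS value = (5 - (-3)·1.813) / (6) = 1.740;  β ← (1−ω)·1.585 + ω·1.740 = 1.813

(1.813, 1.813)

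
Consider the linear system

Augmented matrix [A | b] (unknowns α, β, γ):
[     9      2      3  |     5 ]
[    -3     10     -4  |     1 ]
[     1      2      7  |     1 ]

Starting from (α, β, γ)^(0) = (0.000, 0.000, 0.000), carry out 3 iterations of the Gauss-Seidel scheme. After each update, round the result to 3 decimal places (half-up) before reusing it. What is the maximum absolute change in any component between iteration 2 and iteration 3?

0.006

Iteration 1:
  α = (5 - (2)·0.000 - (3)·0.000) / (9) = 0.556
  β = (1 - (-3)·0.556 - (-4)·0.000) / (10) = 0.267
  γ = (1 - (1)·0.556 - (2)·0.267) / (7) = -0.013
Iteration 2:
  α = (5 - (2)·0.267 - (3)·-0.013) / (9) = 0.501
  β = (1 - (-3)·0.501 - (-4)·-0.013) / (10) = 0.245
  γ = (1 - (1)·0.501 - (2)·0.245) / (7) = 0.001
Iteration 3:
  α = (5 - (2)·0.245 - (3)·0.001) / (9) = 0.501
  β = (1 - (-3)·0.501 - (-4)·0.001) / (10) = 0.251
  γ = (1 - (1)·0.501 - (2)·0.251) / (7) = 0.000
Change: (0.000, 0.006, -0.001) → max |·| = 0.006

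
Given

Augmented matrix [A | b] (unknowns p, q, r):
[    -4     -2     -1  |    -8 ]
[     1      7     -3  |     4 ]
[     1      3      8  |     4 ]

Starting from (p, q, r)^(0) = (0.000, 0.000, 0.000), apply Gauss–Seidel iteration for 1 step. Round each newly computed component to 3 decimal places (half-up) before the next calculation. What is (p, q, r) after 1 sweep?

(2.000, 0.286, 0.143)

Iteration 1:
  p = (-8 - (-2)·0.000 - (-1)·0.000) / (-4) = 2.000
  q = (4 - (1)·2.000 - (-3)·0.000) / (7) = 0.286
  r = (4 - (1)·2.000 - (3)·0.286) / (8) = 0.143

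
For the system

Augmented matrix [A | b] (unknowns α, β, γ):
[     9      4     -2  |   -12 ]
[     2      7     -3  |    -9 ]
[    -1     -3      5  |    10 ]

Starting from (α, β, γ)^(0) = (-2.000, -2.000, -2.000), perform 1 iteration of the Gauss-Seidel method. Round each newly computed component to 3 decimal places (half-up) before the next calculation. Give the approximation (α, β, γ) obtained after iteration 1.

(-0.889, -1.889, 0.689)

Iteration 1:
  α = (-12 - (4)·-2.000 - (-2)·-2.000) / (9) = -0.889
  β = (-9 - (2)·-0.889 - (-3)·-2.000) / (7) = -1.889
  γ = (10 - (-1)·-0.889 - (-3)·-1.889) / (5) = 0.689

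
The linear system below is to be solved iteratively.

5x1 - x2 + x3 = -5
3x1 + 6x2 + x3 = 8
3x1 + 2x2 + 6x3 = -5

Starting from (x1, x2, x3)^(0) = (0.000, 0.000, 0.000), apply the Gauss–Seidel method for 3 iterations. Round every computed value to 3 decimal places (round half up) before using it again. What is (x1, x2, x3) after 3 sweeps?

(-0.421, 1.741, -1.203)

Iteration 1:
  x1 = (-5 - (-1)·0.000 - (1)·0.000) / (5) = -1.000
  x2 = (8 - (3)·-1.000 - (1)·0.000) / (6) = 1.833
  x3 = (-5 - (3)·-1.000 - (2)·1.833) / (6) = -0.944
Iteration 2:
  x1 = (-5 - (-1)·1.833 - (1)·-0.944) / (5) = -0.445
  x2 = (8 - (3)·-0.445 - (1)·-0.944) / (6) = 1.713
  x3 = (-5 - (3)·-0.445 - (2)·1.713) / (6) = -1.182
Iteration 3:
  x1 = (-5 - (-1)·1.713 - (1)·-1.182) / (5) = -0.421
  x2 = (8 - (3)·-0.421 - (1)·-1.182) / (6) = 1.741
  x3 = (-5 - (3)·-0.421 - (2)·1.741) / (6) = -1.203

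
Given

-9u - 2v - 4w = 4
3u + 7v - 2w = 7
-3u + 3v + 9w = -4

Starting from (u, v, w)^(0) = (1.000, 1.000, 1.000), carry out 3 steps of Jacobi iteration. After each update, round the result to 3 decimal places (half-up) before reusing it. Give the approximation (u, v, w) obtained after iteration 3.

(-0.255, 0.873, -1.040)

Iteration 1:
  u = (4 - (-2)·1.000 - (-4)·1.000) / (-9) = -1.111
  v = (7 - (3)·1.000 - (-2)·1.000) / (7) = 0.857
  w = (-4 - (-3)·1.000 - (3)·1.000) / (9) = -0.444
Iteration 2:
  u = (4 - (-2)·0.857 - (-4)·-0.444) / (-9) = -0.438
  v = (7 - (3)·-1.111 - (-2)·-0.444) / (7) = 1.349
  w = (-4 - (-3)·-1.111 - (3)·0.857) / (9) = -1.100
Iteration 3:
  u = (4 - (-2)·1.349 - (-4)·-1.100) / (-9) = -0.255
  v = (7 - (3)·-0.438 - (-2)·-1.100) / (7) = 0.873
  w = (-4 - (-3)·-0.438 - (3)·1.349) / (9) = -1.040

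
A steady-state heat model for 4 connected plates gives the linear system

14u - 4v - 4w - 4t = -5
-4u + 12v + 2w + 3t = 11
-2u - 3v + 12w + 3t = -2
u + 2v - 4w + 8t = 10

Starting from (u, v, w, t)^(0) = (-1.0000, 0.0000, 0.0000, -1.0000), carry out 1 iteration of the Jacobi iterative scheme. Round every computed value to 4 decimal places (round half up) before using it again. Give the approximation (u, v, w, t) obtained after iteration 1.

(-0.6429, 0.8333, -0.0833, 1.3750)

Iteration 1:
  u = (-5 - (-4)·0.0000 - (-4)·0.0000 - (-4)·-1.0000) / (14) = -0.6429
  v = (11 - (-4)·-1.0000 - (2)·0.0000 - (3)·-1.0000) / (12) = 0.8333
  w = (-2 - (-2)·-1.0000 - (-3)·0.0000 - (3)·-1.0000) / (12) = -0.0833
  t = (10 - (1)·-1.0000 - (2)·0.0000 - (-4)·0.0000) / (8) = 1.3750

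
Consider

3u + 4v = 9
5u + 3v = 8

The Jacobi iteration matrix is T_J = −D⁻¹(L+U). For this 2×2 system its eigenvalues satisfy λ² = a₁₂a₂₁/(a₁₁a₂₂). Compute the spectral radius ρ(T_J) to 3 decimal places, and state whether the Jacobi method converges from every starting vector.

a₁₂a₂₁/(a₁₁a₂₂) = (4)·(5) / ((3)·(3)) = 2.222222
ρ = √|2.222222| = √2.222222 = 1.491
ρ > 1, so Jacobi diverges

1.491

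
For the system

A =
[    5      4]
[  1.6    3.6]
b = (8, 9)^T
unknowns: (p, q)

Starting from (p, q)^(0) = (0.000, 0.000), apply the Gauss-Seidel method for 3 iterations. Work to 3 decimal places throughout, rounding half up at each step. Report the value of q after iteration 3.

Iteration 1:
  p = (8 - (4)·0.000) / (5) = 1.600
  q = (9 - (1.6)·1.600) / (3.6) = 1.789
Iteration 2:
  p = (8 - (4)·1.789) / (5) = 0.169
  q = (9 - (1.6)·0.169) / (3.6) = 2.425
Iteration 3:
  p = (8 - (4)·2.425) / (5) = -0.340
  q = (9 - (1.6)·-0.340) / (3.6) = 2.651

2.651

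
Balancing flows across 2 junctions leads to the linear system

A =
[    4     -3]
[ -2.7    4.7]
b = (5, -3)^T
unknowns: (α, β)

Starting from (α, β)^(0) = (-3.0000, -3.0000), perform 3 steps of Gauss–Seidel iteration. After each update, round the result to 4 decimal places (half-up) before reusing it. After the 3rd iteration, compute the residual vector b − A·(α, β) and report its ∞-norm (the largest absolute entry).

Iteration 1:
  α = (5 - (-3)·-3.0000) / (4) = -1.0000
  β = (-3 - (-2.7)·-1.0000) / (4.7) = -1.2128
Iteration 2:
  α = (5 - (-3)·-1.2128) / (4) = 0.3404
  β = (-3 - (-2.7)·0.3404) / (4.7) = -0.4427
Iteration 3:
  α = (5 - (-3)·-0.4427) / (4) = 0.9180
  β = (-3 - (-2.7)·0.9180) / (4.7) = -0.1109
Residual b − A·x = (0.9953, -0.0002); ∞-norm = 0.9953

0.9953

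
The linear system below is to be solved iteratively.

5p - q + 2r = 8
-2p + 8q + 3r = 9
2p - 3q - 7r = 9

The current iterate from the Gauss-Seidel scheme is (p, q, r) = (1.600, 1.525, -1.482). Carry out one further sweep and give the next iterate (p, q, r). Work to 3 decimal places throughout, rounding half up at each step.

(2.498, 2.305, -1.560)

One sweep:
  p = (8 - (-1)·1.525 - (2)·-1.482) / (5) = 2.498
  q = (9 - (-2)·2.498 - (3)·-1.482) / (8) = 2.305
  r = (9 - (2)·2.498 - (-3)·2.305) / (-7) = -1.560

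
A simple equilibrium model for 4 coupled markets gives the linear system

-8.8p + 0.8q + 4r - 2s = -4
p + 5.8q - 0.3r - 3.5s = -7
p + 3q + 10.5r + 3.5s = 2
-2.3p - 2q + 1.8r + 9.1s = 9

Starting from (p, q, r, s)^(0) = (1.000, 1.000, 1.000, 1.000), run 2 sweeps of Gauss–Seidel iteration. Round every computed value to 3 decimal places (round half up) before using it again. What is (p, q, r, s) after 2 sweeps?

(0.147, -0.607, 0.004, 0.892)

Iteration 1:
  p = (-4 - (0.8)·1.000 - (4)·1.000 - (-2)·1.000) / (-8.8) = 0.773
  q = (-7 - (1)·0.773 - (-0.3)·1.000 - (-3.5)·1.000) / (5.8) = -0.685
  r = (2 - (1)·0.773 - (3)·-0.685 - (3.5)·1.000) / (10.5) = -0.021
  s = (9 - (-2.3)·0.773 - (-2)·-0.685 - (1.8)·-0.021) / (9.1) = 1.038
Iteration 2:
  p = (-4 - (0.8)·-0.685 - (4)·-0.021 - (-2)·1.038) / (-8.8) = 0.147
  q = (-7 - (1)·0.147 - (-0.3)·-0.021 - (-3.5)·1.038) / (5.8) = -0.607
  r = (2 - (1)·0.147 - (3)·-0.607 - (3.5)·1.038) / (10.5) = 0.004
  s = (9 - (-2.3)·0.147 - (-2)·-0.607 - (1.8)·0.004) / (9.1) = 0.892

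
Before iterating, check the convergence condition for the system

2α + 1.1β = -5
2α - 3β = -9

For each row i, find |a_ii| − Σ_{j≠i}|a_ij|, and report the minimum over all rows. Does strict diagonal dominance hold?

row 1: |2| − (1.1) = 0.9
row 2: |-3| − (2) = 1
minimum over rows = 0.9 → strictly diagonally dominant (convergence guaranteed)

0.9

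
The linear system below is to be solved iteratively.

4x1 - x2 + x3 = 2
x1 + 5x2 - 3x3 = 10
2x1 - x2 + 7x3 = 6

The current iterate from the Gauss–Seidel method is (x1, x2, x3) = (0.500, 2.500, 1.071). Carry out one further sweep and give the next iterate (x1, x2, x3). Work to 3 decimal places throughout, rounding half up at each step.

One sweep:
  x1 = (2 - (-1)·2.500 - (1)·1.071) / (4) = 0.857
  x2 = (10 - (1)·0.857 - (-3)·1.071) / (5) = 2.471
  x3 = (6 - (2)·0.857 - (-1)·2.471) / (7) = 0.965

(0.857, 2.471, 0.965)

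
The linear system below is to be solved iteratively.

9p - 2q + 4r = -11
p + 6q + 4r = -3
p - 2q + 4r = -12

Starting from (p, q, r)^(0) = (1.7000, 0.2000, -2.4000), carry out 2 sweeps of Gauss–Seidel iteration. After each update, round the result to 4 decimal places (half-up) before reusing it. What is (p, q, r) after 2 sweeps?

(0.0988, 1.0922, -2.4786)

Iteration 1:
  p = (-11 - (-2)·0.2000 - (4)·-2.4000) / (9) = -0.1111
  q = (-3 - (1)·-0.1111 - (4)·-2.4000) / (6) = 1.1185
  r = (-12 - (1)·-0.1111 - (-2)·1.1185) / (4) = -2.4130
Iteration 2:
  p = (-11 - (-2)·1.1185 - (4)·-2.4130) / (9) = 0.0988
  q = (-3 - (1)·0.0988 - (4)·-2.4130) / (6) = 1.0922
  r = (-12 - (1)·0.0988 - (-2)·1.0922) / (4) = -2.4786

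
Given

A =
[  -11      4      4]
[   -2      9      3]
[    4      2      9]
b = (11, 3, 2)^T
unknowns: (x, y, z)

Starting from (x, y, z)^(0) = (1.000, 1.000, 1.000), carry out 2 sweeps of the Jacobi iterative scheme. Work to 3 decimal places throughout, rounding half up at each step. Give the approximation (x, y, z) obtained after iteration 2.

Iteration 1:
  x = (11 - (4)·1.000 - (4)·1.000) / (-11) = -0.273
  y = (3 - (-2)·1.000 - (3)·1.000) / (9) = 0.222
  z = (2 - (4)·1.000 - (2)·1.000) / (9) = -0.444
Iteration 2:
  x = (11 - (4)·0.222 - (4)·-0.444) / (-11) = -1.081
  y = (3 - (-2)·-0.273 - (3)·-0.444) / (9) = 0.421
  z = (2 - (4)·-0.273 - (2)·0.222) / (9) = 0.294

(-1.081, 0.421, 0.294)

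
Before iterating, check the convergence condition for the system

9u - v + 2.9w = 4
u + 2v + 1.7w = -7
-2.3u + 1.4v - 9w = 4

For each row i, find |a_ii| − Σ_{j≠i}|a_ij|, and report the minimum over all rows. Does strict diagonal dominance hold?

row 1: |9| − (1+2.9) = 5.1
row 2: |2| − (1+1.7) = -0.7
row 3: |-9| − (2.3+1.4) = 5.3
minimum over rows = -0.7 → not strictly diagonally dominant

-0.7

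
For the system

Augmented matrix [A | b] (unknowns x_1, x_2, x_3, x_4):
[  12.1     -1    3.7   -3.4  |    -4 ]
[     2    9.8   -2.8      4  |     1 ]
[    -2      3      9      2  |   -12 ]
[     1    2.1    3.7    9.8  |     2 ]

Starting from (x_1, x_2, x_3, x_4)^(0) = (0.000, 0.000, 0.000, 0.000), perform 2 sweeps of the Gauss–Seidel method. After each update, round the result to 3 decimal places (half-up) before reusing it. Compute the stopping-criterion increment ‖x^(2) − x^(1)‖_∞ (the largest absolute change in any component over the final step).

0.864

Iteration 1:
  x_1 = (-4 - (-1)·0.000 - (3.7)·0.000 - (-3.4)·0.000) / (12.1) = -0.331
  x_2 = (1 - (2)·-0.331 - (-2.8)·0.000 - (4)·0.000) / (9.8) = 0.170
  x_3 = (-12 - (-2)·-0.331 - (3)·0.170 - (2)·0.000) / (9) = -1.464
  x_4 = (2 - (1)·-0.331 - (2.1)·0.170 - (3.7)·-1.464) / (9.8) = 0.754
Iteration 2:
  x_1 = (-4 - (-1)·0.170 - (3.7)·-1.464 - (-3.4)·0.754) / (12.1) = 0.343
  x_2 = (1 - (2)·0.343 - (-2.8)·-1.464 - (4)·0.754) / (9.8) = -0.694
  x_3 = (-12 - (-2)·0.343 - (3)·-0.694 - (2)·0.754) / (9) = -1.193
  x_4 = (2 - (1)·0.343 - (2.1)·-0.694 - (3.7)·-1.193) / (9.8) = 0.768
Change: (0.674, -0.864, 0.271, 0.014) → max |·| = 0.864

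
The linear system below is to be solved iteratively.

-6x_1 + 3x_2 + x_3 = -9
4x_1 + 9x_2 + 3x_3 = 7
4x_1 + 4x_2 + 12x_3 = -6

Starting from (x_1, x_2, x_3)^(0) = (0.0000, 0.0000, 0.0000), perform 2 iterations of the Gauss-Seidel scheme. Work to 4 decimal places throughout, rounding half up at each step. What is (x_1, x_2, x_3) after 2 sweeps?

(1.3827, 0.5089, -1.1305)

Iteration 1:
  x_1 = (-9 - (3)·0.0000 - (1)·0.0000) / (-6) = 1.5000
  x_2 = (7 - (4)·1.5000 - (3)·0.0000) / (9) = 0.1111
  x_3 = (-6 - (4)·1.5000 - (4)·0.1111) / (12) = -1.0370
Iteration 2:
  x_1 = (-9 - (3)·0.1111 - (1)·-1.0370) / (-6) = 1.3827
  x_2 = (7 - (4)·1.3827 - (3)·-1.0370) / (9) = 0.5089
  x_3 = (-6 - (4)·1.3827 - (4)·0.5089) / (12) = -1.1305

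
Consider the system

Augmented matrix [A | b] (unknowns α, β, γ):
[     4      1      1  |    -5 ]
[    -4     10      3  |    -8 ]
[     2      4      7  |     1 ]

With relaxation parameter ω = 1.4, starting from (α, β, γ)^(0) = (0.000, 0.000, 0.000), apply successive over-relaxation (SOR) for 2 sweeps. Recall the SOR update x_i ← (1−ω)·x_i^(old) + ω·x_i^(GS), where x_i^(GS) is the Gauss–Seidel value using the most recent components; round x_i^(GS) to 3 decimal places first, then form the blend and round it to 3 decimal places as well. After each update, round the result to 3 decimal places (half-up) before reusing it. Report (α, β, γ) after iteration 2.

(-1.218, -2.045, 1.291)

Iteration 1:
  α: GS value = (-5 - (1)·0.000 - (1)·0.000) / (4) = -1.250;  α ← (1−ω)·0.000 + ω·-1.250 = -1.750
  β: GS value = (-8 - (-4)·-1.750 - (3)·0.000) / (10) = -1.500;  β ← (1−ω)·0.000 + ω·-1.500 = -2.100
  γ: GS value = (1 - (2)·-1.750 - (4)·-2.100) / (7) = 1.843;  γ ← (1−ω)·0.000 + ω·1.843 = 2.580
Iteration 2:
  α: GS value = (-5 - (1)·-2.100 - (1)·2.580) / (4) = -1.370;  α ← (1−ω)·-1.750 + ω·-1.370 = -1.218
  β: GS value = (-8 - (-4)·-1.218 - (3)·2.580) / (10) = -2.061;  β ← (1−ω)·-2.100 + ω·-2.061 = -2.045
  γ: GS value = (1 - (2)·-1.218 - (4)·-2.045) / (7) = 1.659;  γ ← (1−ω)·2.580 + ω·1.659 = 1.291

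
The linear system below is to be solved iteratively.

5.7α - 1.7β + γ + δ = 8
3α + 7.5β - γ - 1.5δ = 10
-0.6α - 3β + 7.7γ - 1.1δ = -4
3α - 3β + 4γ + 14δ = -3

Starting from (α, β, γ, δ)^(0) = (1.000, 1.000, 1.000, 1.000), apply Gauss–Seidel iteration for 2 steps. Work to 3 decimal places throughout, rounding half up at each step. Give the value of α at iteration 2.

1.764

Iteration 1:
  α = (8 - (-1.7)·1.000 - (1)·1.000 - (1)·1.000) / (5.7) = 1.351
  β = (10 - (3)·1.351 - (-1)·1.000 - (-1.5)·1.000) / (7.5) = 1.126
  γ = (-4 - (-0.6)·1.351 - (-3)·1.126 - (-1.1)·1.000) / (7.7) = 0.167
  δ = (-3 - (3)·1.351 - (-3)·1.126 - (4)·0.167) / (14) = -0.310
Iteration 2:
  α = (8 - (-1.7)·1.126 - (1)·0.167 - (1)·-0.310) / (5.7) = 1.764
  β = (10 - (3)·1.764 - (-1)·0.167 - (-1.5)·-0.310) / (7.5) = 0.588
  γ = (-4 - (-0.6)·1.764 - (-3)·0.588 - (-1.1)·-0.310) / (7.7) = -0.197
  δ = (-3 - (3)·1.764 - (-3)·0.588 - (4)·-0.197) / (14) = -0.410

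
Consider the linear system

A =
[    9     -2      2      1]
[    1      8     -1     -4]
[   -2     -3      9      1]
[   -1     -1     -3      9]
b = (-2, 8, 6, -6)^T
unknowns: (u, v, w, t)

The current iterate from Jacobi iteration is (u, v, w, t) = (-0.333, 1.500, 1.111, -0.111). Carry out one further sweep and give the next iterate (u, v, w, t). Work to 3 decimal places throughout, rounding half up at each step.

(-0.123, 1.125, 1.105, -0.167)

One sweep:
  u = (-2 - (-2)·1.500 - (2)·1.111 - (1)·-0.111) / (9) = -0.123
  v = (8 - (1)·-0.333 - (-1)·1.111 - (-4)·-0.111) / (8) = 1.125
  w = (6 - (-2)·-0.333 - (-3)·1.500 - (1)·-0.111) / (9) = 1.105
  t = (-6 - (-1)·-0.333 - (-1)·1.500 - (-3)·1.111) / (9) = -0.167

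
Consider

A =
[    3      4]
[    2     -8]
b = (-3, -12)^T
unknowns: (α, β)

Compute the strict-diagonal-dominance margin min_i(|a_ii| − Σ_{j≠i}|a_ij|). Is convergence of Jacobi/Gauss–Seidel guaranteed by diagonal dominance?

-1

row 1: |3| − (4) = -1
row 2: |-8| − (2) = 6
minimum over rows = -1 → not strictly diagonally dominant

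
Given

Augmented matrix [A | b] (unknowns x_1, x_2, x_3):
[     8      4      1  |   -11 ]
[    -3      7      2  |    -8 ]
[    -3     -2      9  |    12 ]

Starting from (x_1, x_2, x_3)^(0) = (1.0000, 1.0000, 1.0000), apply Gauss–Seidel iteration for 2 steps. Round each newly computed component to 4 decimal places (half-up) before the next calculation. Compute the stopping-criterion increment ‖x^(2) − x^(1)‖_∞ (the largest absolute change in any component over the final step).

Iteration 1:
  x_1 = (-11 - (4)·1.0000 - (1)·1.0000) / (8) = -2.0000
  x_2 = (-8 - (-3)·-2.0000 - (2)·1.0000) / (7) = -2.2857
  x_3 = (12 - (-3)·-2.0000 - (-2)·-2.2857) / (9) = 0.1587
Iteration 2:
  x_1 = (-11 - (4)·-2.2857 - (1)·0.1587) / (8) = -0.2520
  x_2 = (-8 - (-3)·-0.2520 - (2)·0.1587) / (7) = -1.2962
  x_3 = (12 - (-3)·-0.2520 - (-2)·-1.2962) / (9) = 0.9613
Change: (1.7480, 0.9895, 0.8026) → max |·| = 1.7480

1.7480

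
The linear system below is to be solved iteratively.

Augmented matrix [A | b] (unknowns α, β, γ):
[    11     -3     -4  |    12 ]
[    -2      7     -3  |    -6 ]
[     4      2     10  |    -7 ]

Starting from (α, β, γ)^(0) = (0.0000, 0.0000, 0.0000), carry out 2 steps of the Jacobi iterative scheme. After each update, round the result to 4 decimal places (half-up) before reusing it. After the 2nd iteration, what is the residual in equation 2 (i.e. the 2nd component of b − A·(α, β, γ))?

Iteration 1:
  α = (12 - (-3)·0.0000 - (-4)·0.0000) / (11) = 1.0909
  β = (-6 - (-2)·0.0000 - (-3)·0.0000) / (7) = -0.8571
  γ = (-7 - (4)·0.0000 - (2)·0.0000) / (10) = -0.7000
Iteration 2:
  α = (12 - (-3)·-0.8571 - (-4)·-0.7000) / (11) = 0.6026
  β = (-6 - (-2)·1.0909 - (-3)·-0.7000) / (7) = -0.8455
  γ = (-7 - (4)·1.0909 - (2)·-0.8571) / (10) = -0.9649
Residual b − A·x = (-1.0247, -1.7710, 1.9296)

-1.7710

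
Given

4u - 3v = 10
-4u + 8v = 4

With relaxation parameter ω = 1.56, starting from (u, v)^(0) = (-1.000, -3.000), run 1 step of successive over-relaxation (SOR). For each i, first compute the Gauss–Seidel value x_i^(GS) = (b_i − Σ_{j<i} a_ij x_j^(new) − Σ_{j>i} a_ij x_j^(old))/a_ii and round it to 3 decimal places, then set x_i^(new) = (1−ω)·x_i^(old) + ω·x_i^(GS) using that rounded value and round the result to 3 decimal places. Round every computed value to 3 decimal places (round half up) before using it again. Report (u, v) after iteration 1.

Iteration 1:
  u: GS value = (10 - (-3)·-3.000) / (4) = 0.250;  u ← (1−ω)·-1.000 + ω·0.250 = 0.950
  v: GS value = (4 - (-4)·0.950) / (8) = 0.975;  v ← (1−ω)·-3.000 + ω·0.975 = 3.201

(0.950, 3.201)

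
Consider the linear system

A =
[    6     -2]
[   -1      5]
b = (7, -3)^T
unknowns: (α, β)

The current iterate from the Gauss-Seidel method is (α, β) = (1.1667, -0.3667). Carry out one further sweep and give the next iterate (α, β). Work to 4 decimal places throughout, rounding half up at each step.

One sweep:
  α = (7 - (-2)·-0.3667) / (6) = 1.0444
  β = (-3 - (-1)·1.0444) / (5) = -0.3911

(1.0444, -0.3911)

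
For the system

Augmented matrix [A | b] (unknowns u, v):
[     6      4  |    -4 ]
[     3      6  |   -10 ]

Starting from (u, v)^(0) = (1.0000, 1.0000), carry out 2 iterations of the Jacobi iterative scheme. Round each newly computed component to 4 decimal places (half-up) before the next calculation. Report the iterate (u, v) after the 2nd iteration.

(0.7778, -1.0000)

Iteration 1:
  u = (-4 - (4)·1.0000) / (6) = -1.3333
  v = (-10 - (3)·1.0000) / (6) = -2.1667
Iteration 2:
  u = (-4 - (4)·-2.1667) / (6) = 0.7778
  v = (-10 - (3)·-1.3333) / (6) = -1.0000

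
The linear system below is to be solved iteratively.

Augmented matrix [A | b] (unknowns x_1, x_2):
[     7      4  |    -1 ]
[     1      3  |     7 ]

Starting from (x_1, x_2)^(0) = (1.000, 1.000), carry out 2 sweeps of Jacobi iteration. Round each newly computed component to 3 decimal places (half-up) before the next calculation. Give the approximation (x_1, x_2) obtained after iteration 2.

Iteration 1:
  x_1 = (-1 - (4)·1.000) / (7) = -0.714
  x_2 = (7 - (1)·1.000) / (3) = 2.000
Iteration 2:
  x_1 = (-1 - (4)·2.000) / (7) = -1.286
  x_2 = (7 - (1)·-0.714) / (3) = 2.571

(-1.286, 2.571)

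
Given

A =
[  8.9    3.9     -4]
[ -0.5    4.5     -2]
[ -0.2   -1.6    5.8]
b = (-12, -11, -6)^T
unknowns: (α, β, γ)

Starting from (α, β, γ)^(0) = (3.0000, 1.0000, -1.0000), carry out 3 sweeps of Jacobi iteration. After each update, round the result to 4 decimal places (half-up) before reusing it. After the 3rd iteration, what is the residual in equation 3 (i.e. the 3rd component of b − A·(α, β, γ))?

-0.5882

Iteration 1:
  α = (-12 - (3.9)·1.0000 - (-4)·-1.0000) / (8.9) = -2.2360
  β = (-11 - (-0.5)·3.0000 - (-2)·-1.0000) / (4.5) = -2.5556
  γ = (-6 - (-0.2)·3.0000 - (-1.6)·1.0000) / (5.8) = -0.6552
Iteration 2:
  α = (-12 - (3.9)·-2.5556 - (-4)·-0.6552) / (8.9) = -0.5229
  β = (-11 - (-0.5)·-2.2360 - (-2)·-0.6552) / (4.5) = -2.9841
  γ = (-6 - (-0.2)·-2.2360 - (-1.6)·-2.5556) / (5.8) = -1.8166
Iteration 3:
  α = (-12 - (3.9)·-2.9841 - (-4)·-1.8166) / (8.9) = -0.8571
  β = (-11 - (-0.5)·-0.5229 - (-2)·-1.8166) / (4.5) = -3.3099
  γ = (-6 - (-0.2)·-0.5229 - (-1.6)·-2.9841) / (5.8) = -1.8757
Residual b − A·x = (1.0340, -0.2854, -0.5882)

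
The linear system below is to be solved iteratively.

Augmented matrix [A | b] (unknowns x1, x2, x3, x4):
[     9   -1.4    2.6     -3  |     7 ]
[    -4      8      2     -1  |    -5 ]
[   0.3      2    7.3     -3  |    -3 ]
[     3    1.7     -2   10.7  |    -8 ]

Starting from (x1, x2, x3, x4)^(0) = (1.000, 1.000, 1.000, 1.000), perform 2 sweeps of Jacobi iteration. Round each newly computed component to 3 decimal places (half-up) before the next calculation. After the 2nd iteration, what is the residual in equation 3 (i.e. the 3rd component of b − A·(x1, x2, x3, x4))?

Iteration 1:
  x1 = (7 - (-1.4)·1.000 - (2.6)·1.000 - (-3)·1.000) / (9) = 0.978
  x2 = (-5 - (-4)·1.000 - (2)·1.000 - (-1)·1.000) / (8) = -0.250
  x3 = (-3 - (0.3)·1.000 - (2)·1.000 - (-3)·1.000) / (7.3) = -0.315
  x4 = (-8 - (3)·1.000 - (1.7)·1.000 - (-2)·1.000) / (10.7) = -1.000
Iteration 2:
  x1 = (7 - (-1.4)·-0.250 - (2.6)·-0.315 - (-3)·-1.000) / (9) = 0.497
  x2 = (-5 - (-4)·0.978 - (2)·-0.315 - (-1)·-1.000) / (8) = -0.182
  x3 = (-3 - (0.3)·0.978 - (2)·-0.250 - (-3)·-1.000) / (7.3) = -0.794
  x4 = (-8 - (3)·0.978 - (1.7)·-0.250 - (-2)·-0.315) / (10.7) = -1.041
Residual b − A·x = (1.214, -1.009, -0.112, 0.369)

-0.112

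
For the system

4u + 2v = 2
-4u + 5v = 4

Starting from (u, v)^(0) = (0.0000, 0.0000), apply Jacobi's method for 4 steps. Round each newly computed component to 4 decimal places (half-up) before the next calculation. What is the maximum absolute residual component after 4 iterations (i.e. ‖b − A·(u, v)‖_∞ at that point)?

0.6400

Iteration 1:
  u = (2 - (2)·0.0000) / (4) = 0.5000
  v = (4 - (-4)·0.0000) / (5) = 0.8000
Iteration 2:
  u = (2 - (2)·0.8000) / (4) = 0.1000
  v = (4 - (-4)·0.5000) / (5) = 1.2000
Iteration 3:
  u = (2 - (2)·1.2000) / (4) = -0.1000
  v = (4 - (-4)·0.1000) / (5) = 0.8800
Iteration 4:
  u = (2 - (2)·0.8800) / (4) = 0.0600
  v = (4 - (-4)·-0.1000) / (5) = 0.7200
Residual b − A·x = (0.3200, 0.6400); ∞-norm = 0.6400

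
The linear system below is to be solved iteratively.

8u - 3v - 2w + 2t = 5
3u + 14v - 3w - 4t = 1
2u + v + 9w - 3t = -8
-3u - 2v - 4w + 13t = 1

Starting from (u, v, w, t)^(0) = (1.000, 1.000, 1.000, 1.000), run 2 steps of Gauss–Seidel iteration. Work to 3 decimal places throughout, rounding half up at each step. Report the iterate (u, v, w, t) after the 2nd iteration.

(0.527, -0.185, -0.948, -0.122)

Iteration 1:
  u = (5 - (-3)·1.000 - (-2)·1.000 - (2)·1.000) / (8) = 1.000
  v = (1 - (3)·1.000 - (-3)·1.000 - (-4)·1.000) / (14) = 0.357
  w = (-8 - (2)·1.000 - (1)·0.357 - (-3)·1.000) / (9) = -0.817
  t = (1 - (-3)·1.000 - (-2)·0.357 - (-4)·-0.817) / (13) = 0.111
Iteration 2:
  u = (5 - (-3)·0.357 - (-2)·-0.817 - (2)·0.111) / (8) = 0.527
  v = (1 - (3)·0.527 - (-3)·-0.817 - (-4)·0.111) / (14) = -0.185
  w = (-8 - (2)·0.527 - (1)·-0.185 - (-3)·0.111) / (9) = -0.948
  t = (1 - (-3)·0.527 - (-2)·-0.185 - (-4)·-0.948) / (13) = -0.122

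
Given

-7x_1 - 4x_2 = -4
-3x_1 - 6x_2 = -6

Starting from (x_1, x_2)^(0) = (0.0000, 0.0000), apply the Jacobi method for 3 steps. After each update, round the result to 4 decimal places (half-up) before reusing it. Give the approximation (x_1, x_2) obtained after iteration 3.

(0.1633, 1.0000)

Iteration 1:
  x_1 = (-4 - (-4)·0.0000) / (-7) = 0.5714
  x_2 = (-6 - (-3)·0.0000) / (-6) = 1.0000
Iteration 2:
  x_1 = (-4 - (-4)·1.0000) / (-7) = 0.0000
  x_2 = (-6 - (-3)·0.5714) / (-6) = 0.7143
Iteration 3:
  x_1 = (-4 - (-4)·0.7143) / (-7) = 0.1633
  x_2 = (-6 - (-3)·0.0000) / (-6) = 1.0000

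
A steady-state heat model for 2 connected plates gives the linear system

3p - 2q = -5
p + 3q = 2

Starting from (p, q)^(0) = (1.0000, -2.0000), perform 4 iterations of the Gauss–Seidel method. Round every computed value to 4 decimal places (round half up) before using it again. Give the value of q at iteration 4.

0.9927

Iteration 1:
  p = (-5 - (-2)·-2.0000) / (3) = -3.0000
  q = (2 - (1)·-3.0000) / (3) = 1.6667
Iteration 2:
  p = (-5 - (-2)·1.6667) / (3) = -0.5555
  q = (2 - (1)·-0.5555) / (3) = 0.8518
Iteration 3:
  p = (-5 - (-2)·0.8518) / (3) = -1.0988
  q = (2 - (1)·-1.0988) / (3) = 1.0329
Iteration 4:
  p = (-5 - (-2)·1.0329) / (3) = -0.9781
  q = (2 - (1)·-0.9781) / (3) = 0.9927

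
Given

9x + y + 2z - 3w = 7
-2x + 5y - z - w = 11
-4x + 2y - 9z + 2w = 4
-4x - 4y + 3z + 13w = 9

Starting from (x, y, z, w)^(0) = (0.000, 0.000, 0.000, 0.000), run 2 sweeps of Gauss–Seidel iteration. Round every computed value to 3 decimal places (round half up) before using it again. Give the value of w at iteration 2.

1.930

Iteration 1:
  x = (7 - (1)·0.000 - (2)·0.000 - (-3)·0.000) / (9) = 0.778
  y = (11 - (-2)·0.778 - (-1)·0.000 - (-1)·0.000) / (5) = 2.511
  z = (4 - (-4)·0.778 - (2)·2.511 - (2)·0.000) / (-9) = -0.232
  w = (9 - (-4)·0.778 - (-4)·2.511 - (3)·-0.232) / (13) = 1.758
Iteration 2:
  x = (7 - (1)·2.511 - (2)·-0.232 - (-3)·1.758) / (9) = 1.136
  y = (11 - (-2)·1.136 - (-1)·-0.232 - (-1)·1.758) / (5) = 2.960
  z = (4 - (-4)·1.136 - (2)·2.960 - (2)·1.758) / (-9) = 0.099
  w = (9 - (-4)·1.136 - (-4)·2.960 - (3)·0.099) / (13) = 1.930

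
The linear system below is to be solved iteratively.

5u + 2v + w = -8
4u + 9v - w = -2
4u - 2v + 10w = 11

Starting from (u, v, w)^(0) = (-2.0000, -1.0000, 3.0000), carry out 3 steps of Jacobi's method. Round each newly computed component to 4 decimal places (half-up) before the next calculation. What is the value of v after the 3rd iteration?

Iteration 1:
  u = (-8 - (2)·-1.0000 - (1)·3.0000) / (5) = -1.8000
  v = (-2 - (4)·-2.0000 - (-1)·3.0000) / (9) = 1.0000
  w = (11 - (4)·-2.0000 - (-2)·-1.0000) / (10) = 1.7000
Iteration 2:
  u = (-8 - (2)·1.0000 - (1)·1.7000) / (5) = -2.3400
  v = (-2 - (4)·-1.8000 - (-1)·1.7000) / (9) = 0.7667
  w = (11 - (4)·-1.8000 - (-2)·1.0000) / (10) = 2.0200
Iteration 3:
  u = (-8 - (2)·0.7667 - (1)·2.0200) / (5) = -2.3107
  v = (-2 - (4)·-2.3400 - (-1)·2.0200) / (9) = 1.0422
  w = (11 - (4)·-2.3400 - (-2)·0.7667) / (10) = 2.1893

1.0422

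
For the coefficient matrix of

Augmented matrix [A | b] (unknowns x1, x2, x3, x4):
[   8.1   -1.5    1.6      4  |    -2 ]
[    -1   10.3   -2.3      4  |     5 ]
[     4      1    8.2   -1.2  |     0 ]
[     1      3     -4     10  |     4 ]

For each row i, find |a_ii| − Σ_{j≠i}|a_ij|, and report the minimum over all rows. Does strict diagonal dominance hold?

row 1: |8.1| − (1.5+1.6+4) = 1
row 2: |10.3| − (1+2.3+4) = 3
row 3: |8.2| − (4+1+1.2) = 2
row 4: |10| − (1+3+4) = 2
minimum over rows = 1 → strictly diagonally dominant (convergence guaranteed)

1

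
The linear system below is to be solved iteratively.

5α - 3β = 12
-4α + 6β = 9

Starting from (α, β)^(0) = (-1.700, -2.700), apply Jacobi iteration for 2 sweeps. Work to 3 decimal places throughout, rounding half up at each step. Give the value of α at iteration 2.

2.620

Iteration 1:
  α = (12 - (-3)·-2.700) / (5) = 0.780
  β = (9 - (-4)·-1.700) / (6) = 0.367
Iteration 2:
  α = (12 - (-3)·0.367) / (5) = 2.620
  β = (9 - (-4)·0.780) / (6) = 2.020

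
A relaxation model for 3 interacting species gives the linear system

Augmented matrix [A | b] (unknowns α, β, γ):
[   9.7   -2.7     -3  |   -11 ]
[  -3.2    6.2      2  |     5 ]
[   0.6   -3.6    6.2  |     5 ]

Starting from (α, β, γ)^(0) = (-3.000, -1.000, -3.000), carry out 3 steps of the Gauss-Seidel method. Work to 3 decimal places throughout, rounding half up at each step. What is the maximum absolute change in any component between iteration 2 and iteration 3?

Iteration 1:
  α = (-11 - (-2.7)·-1.000 - (-3)·-3.000) / (9.7) = -2.340
  β = (5 - (-3.2)·-2.340 - (2)·-3.000) / (6.2) = 0.566
  γ = (5 - (0.6)·-2.340 - (-3.6)·0.566) / (6.2) = 1.362
Iteration 2:
  α = (-11 - (-2.7)·0.566 - (-3)·1.362) / (9.7) = -0.555
  β = (5 - (-3.2)·-0.555 - (2)·1.362) / (6.2) = 0.081
  γ = (5 - (0.6)·-0.555 - (-3.6)·0.081) / (6.2) = 0.907
Iteration 3:
  α = (-11 - (-2.7)·0.081 - (-3)·0.907) / (9.7) = -0.831
  β = (5 - (-3.2)·-0.831 - (2)·0.907) / (6.2) = 0.085
  γ = (5 - (0.6)·-0.831 - (-3.6)·0.085) / (6.2) = 0.936
Change: (-0.276, 0.004, 0.029) → max |·| = 0.276

0.276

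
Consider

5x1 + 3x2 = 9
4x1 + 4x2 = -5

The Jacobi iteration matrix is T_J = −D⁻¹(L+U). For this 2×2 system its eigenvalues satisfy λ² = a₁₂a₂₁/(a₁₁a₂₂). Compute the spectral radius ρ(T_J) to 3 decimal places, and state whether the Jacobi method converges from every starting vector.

0.775

a₁₂a₂₁/(a₁₁a₂₂) = (3)·(4) / ((5)·(4)) = 0.600000
ρ = √|0.600000| = √0.600000 = 0.775
ρ < 1, so Jacobi converges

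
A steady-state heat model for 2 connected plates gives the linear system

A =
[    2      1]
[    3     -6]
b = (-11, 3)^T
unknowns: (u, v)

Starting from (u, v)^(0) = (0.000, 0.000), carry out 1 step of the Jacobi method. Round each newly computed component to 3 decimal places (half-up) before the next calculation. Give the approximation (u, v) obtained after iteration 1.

Iteration 1:
  u = (-11 - (1)·0.000) / (2) = -5.500
  v = (3 - (3)·0.000) / (-6) = -0.500

(-5.500, -0.500)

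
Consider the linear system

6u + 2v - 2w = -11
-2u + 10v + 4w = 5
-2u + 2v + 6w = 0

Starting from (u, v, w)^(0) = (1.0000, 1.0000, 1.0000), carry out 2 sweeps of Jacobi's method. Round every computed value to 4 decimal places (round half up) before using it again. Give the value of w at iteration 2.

-0.7111

Iteration 1:
  u = (-11 - (2)·1.0000 - (-2)·1.0000) / (6) = -1.8333
  v = (5 - (-2)·1.0000 - (4)·1.0000) / (10) = 0.3000
  w = (0 - (-2)·1.0000 - (2)·1.0000) / (6) = 0.0000
Iteration 2:
  u = (-11 - (2)·0.3000 - (-2)·0.0000) / (6) = -1.9333
  v = (5 - (-2)·-1.8333 - (4)·0.0000) / (10) = 0.1333
  w = (0 - (-2)·-1.8333 - (2)·0.3000) / (6) = -0.7111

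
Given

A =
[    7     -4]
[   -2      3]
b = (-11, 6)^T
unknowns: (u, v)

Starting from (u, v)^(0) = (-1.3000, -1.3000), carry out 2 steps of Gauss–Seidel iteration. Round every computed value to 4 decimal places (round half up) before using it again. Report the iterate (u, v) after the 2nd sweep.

(-1.3102, 1.1265)

Iteration 1:
  u = (-11 - (-4)·-1.3000) / (7) = -2.3143
  v = (6 - (-2)·-2.3143) / (3) = 0.4571
Iteration 2:
  u = (-11 - (-4)·0.4571) / (7) = -1.3102
  v = (6 - (-2)·-1.3102) / (3) = 1.1265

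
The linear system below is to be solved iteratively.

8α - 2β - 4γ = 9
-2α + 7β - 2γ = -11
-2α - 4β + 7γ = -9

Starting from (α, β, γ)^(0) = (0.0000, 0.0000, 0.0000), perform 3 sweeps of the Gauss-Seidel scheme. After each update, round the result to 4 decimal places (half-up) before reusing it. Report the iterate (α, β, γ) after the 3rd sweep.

Iteration 1:
  α = (9 - (-2)·0.0000 - (-4)·0.0000) / (8) = 1.1250
  β = (-11 - (-2)·1.1250 - (-2)·0.0000) / (7) = -1.2500
  γ = (-9 - (-2)·1.1250 - (-4)·-1.2500) / (7) = -1.6786
Iteration 2:
  α = (9 - (-2)·-1.2500 - (-4)·-1.6786) / (8) = -0.0268
  β = (-11 - (-2)·-0.0268 - (-2)·-1.6786) / (7) = -2.0587
  γ = (-9 - (-2)·-0.0268 - (-4)·-2.0587) / (7) = -2.4698
Iteration 3:
  α = (9 - (-2)·-2.0587 - (-4)·-2.4698) / (8) = -0.6246
  β = (-11 - (-2)·-0.6246 - (-2)·-2.4698) / (7) = -2.4555
  γ = (-9 - (-2)·-0.6246 - (-4)·-2.4555) / (7) = -2.8673

(-0.6246, -2.4555, -2.8673)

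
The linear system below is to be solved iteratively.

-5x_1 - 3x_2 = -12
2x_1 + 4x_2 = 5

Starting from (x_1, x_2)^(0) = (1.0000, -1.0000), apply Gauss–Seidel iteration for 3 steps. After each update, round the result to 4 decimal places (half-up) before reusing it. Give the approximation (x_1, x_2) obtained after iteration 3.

Iteration 1:
  x_1 = (-12 - (-3)·-1.0000) / (-5) = 3.0000
  x_2 = (5 - (2)·3.0000) / (4) = -0.2500
Iteration 2:
  x_1 = (-12 - (-3)·-0.2500) / (-5) = 2.5500
  x_2 = (5 - (2)·2.5500) / (4) = -0.0250
Iteration 3:
  x_1 = (-12 - (-3)·-0.0250) / (-5) = 2.4150
  x_2 = (5 - (2)·2.4150) / (4) = 0.0425

(2.4150, 0.0425)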